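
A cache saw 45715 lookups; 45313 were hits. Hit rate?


Formula: hit rate = hits / (hits + misses) * 100
hit rate = 45313 / (45313 + 402) * 100
hit rate = 45313 / 45715 * 100
hit rate = 99.12%

99.12%


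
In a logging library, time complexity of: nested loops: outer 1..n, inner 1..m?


Reasoning: product of independent bounds
Complexity: O(n*m)

O(n*m)


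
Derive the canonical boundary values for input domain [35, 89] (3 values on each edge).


Range: [35, 89]
Boundaries: just below min, min, min+1, max-1, max, just above max
Values: [34, 35, 36, 88, 89, 90]

[34, 35, 36, 88, 89, 90]


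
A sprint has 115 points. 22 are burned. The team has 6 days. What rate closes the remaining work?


Formula: Required rate = Remaining points / Days left
Remaining = 115 - 22 = 93 points
Required rate = 93 / 6 = 15.5 points/day

15.5 points/day


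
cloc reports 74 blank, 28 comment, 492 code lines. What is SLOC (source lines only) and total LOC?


Total LOC = blank + comment + code
Total LOC = 74 + 28 + 492 = 594
SLOC (source only) = code = 492

Total LOC: 594, SLOC: 492


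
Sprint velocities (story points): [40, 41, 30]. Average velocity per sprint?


Formula: Avg velocity = Total points / Number of sprints
Points: [40, 41, 30]
Sum = 40 + 41 + 30 = 111
Avg velocity = 111 / 3 = 37.0 points/sprint

37.0 points/sprint


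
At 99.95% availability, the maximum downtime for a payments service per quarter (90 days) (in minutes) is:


Formula: allowed downtime = period * (100 - SLA) / 100
Period (quarter (90 days)) = 129600 minutes
Unavailability fraction = (100 - 99.95) / 100
Allowed downtime = 129600 * (100 - 99.95) / 100
Allowed downtime = 64.8 minutes

64.8 minutes


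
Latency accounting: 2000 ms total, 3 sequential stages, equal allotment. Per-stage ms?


Formula: per_stage = total_budget / stages
per_stage = 2000 / 3
per_stage = 666.67 ms

666.67 ms


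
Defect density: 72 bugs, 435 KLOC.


Defect density = defects / KLOC
Defect density = 72 / 435
Defect density = 0.166 defects/KLOC

0.166 defects/KLOC


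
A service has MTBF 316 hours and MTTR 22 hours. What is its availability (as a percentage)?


Availability = MTBF / (MTBF + MTTR)
Availability = 316 / (316 + 22)
Availability = 316 / 338
Availability = 93.4911%

93.4911%


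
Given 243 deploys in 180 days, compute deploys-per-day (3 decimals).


Formula: deployments per day = releases / days
= 243 / 180
= 1.35 deploys/day
(equivalently, 9.45 deploys/week)

1.35 deploys/day


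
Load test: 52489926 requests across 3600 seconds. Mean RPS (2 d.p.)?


Formula: throughput = requests / seconds
throughput = 52489926 / 3600
throughput = 14580.54 requests/second

14580.54 requests/second


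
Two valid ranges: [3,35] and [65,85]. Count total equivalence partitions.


Valid ranges: [3,35] and [65,85]
Class 1: x < 3 — invalid
Class 2: 3 ≤ x ≤ 35 — valid
Class 3: 35 < x < 65 — invalid (gap between ranges)
Class 4: 65 ≤ x ≤ 85 — valid
Class 5: x > 85 — invalid
Total equivalence classes: 5

5 equivalence classes


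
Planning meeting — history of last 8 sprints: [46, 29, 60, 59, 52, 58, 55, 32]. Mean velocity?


Formula: Avg velocity = Total points / Number of sprints
Points: [46, 29, 60, 59, 52, 58, 55, 32]
Sum = 46 + 29 + 60 + 59 + 52 + 58 + 55 + 32 = 391
Avg velocity = 391 / 8 = 48.88 points/sprint

48.88 points/sprint


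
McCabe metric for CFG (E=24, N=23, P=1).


Formula: V(G) = E - N + 2P
V(G) = 24 - 23 + 2*1
V(G) = 1 + 2
V(G) = 3

3


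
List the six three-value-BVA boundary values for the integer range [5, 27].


Range: [5, 27]
Boundaries: just below min, min, min+1, max-1, max, just above max
Values: [4, 5, 6, 26, 27, 28]

[4, 5, 6, 26, 27, 28]


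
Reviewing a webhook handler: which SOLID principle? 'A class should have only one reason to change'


This describes the Single Responsibility Principle (SRP)

Single Responsibility Principle (SRP)


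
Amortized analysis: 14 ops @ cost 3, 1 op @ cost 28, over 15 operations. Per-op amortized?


Formula: Amortized cost = Total cost / Operations
Total cost = (14 * 3) + (1 * 28)
Total cost = 42 + 28 = 70
Amortized = 70 / 15 = 4.6667

4.6667


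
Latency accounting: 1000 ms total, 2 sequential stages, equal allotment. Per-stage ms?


Formula: per_stage = total_budget / stages
per_stage = 1000 / 2
per_stage = 500.0 ms

500.0 ms


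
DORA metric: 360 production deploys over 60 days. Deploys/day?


Formula: deployments per day = releases / days
= 360 / 60
= 6.0 deploys/day
(equivalently, 42.0 deploys/week)

6.0 deploys/day


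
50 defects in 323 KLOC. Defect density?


Defect density = defects / KLOC
Defect density = 50 / 323
Defect density = 0.155 defects/KLOC

0.155 defects/KLOC


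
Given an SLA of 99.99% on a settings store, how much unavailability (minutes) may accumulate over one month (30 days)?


Formula: allowed downtime = period * (100 - SLA) / 100
Period (month (30 days)) = 43200 minutes
Unavailability fraction = (100 - 99.99) / 100
Allowed downtime = 43200 * (100 - 99.99) / 100
Allowed downtime = 4.32 minutes

4.32 minutes


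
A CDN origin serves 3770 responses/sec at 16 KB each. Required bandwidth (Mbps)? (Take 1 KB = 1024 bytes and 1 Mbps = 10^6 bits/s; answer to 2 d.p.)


Formula: Mbps = payload_bytes * RPS * 8 / 1e6
Payload per request = 16 KB = 16 * 1024 = 16384 bytes
Total bytes/sec = 16384 * 3770 = 61767680
Total bits/sec = 61767680 * 8 = 494141440
Mbps = 494141440 / 1e6 = 494.14

494.14 Mbps


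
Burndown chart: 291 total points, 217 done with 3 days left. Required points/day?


Formula: Required rate = Remaining points / Days left
Remaining = 291 - 217 = 74 points
Required rate = 74 / 3 = 24.67 points/day

24.67 points/day


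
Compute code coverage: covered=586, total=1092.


Coverage = covered / total * 100
Coverage = 586 / 1092 * 100
Coverage = 53.66%

53.66%


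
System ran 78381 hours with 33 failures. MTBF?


Formula: MTBF = Total operating time / Number of failures
MTBF = 78381 / 33
MTBF = 2375.18 hours

2375.18 hours


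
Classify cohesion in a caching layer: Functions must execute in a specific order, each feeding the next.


Reasoning: Output of one is input to next
Type: Sequential cohesion

Sequential cohesion


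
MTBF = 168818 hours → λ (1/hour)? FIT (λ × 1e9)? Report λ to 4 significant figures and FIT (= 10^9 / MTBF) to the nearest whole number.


Formula: λ = 1 / MTBF; FIT = λ × 1e9 = 1e9 / MTBF
λ = 1 / 168818 ≈ 5.924e-06 failures/hour
FIT = 1e9 / 168818 ≈ 5924 failures per 1e9 hours (nearest whole number)

λ = 5.924e-06 /h, FIT = 5924


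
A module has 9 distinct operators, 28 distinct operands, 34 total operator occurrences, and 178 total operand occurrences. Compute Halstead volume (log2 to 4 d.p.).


Formula: V = N * log2(η), where N = N1 + N2 and η = η1 + η2
η = 9 + 28 = 37
N = 34 + 178 = 212
log2(37) ≈ 5.2095
V = 212 * 5.2095 = 1104.41

1104.41


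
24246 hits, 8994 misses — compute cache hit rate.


Formula: hit rate = hits / (hits + misses) * 100
hit rate = 24246 / (24246 + 8994) * 100
hit rate = 24246 / 33240 * 100
hit rate = 72.94%

72.94%


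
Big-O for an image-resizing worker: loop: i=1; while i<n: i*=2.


Reasoning: i doubles each step so iterations are log2(n)
Complexity: O(log n)

O(log n)


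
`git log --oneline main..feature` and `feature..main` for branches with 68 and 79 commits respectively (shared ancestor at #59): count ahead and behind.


Common ancestor: commit #59
feature commits after divergence: 68 - 59 = 9
main commits after divergence: 79 - 59 = 20
feature is 9 commits ahead of main
main is 20 commits ahead of feature

feature ahead: 9, main ahead: 20


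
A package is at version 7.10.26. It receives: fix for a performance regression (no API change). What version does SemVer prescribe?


Current: 7.10.26
Change category: 'fix for a performance regression (no API change)' → patch bump
SemVer rule: patch bump → increment PATCH (MAJOR and MINOR unchanged)
New: 7.10.27

7.10.27


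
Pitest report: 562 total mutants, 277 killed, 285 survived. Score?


Mutation score = killed / total * 100
Mutation score = 277 / 562 * 100
Mutation score = 49.29%

49.29%


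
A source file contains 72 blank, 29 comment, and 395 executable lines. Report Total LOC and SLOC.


Total LOC = blank + comment + code
Total LOC = 72 + 29 + 395 = 496
SLOC (source only) = code = 395

Total LOC: 496, SLOC: 395


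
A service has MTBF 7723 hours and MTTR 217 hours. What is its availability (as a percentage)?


Availability = MTBF / (MTBF + MTTR)
Availability = 7723 / (7723 + 217)
Availability = 7723 / 7940
Availability = 97.267%

97.267%


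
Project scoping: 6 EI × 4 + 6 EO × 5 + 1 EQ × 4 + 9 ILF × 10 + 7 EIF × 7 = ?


UFP = EI*4 + EO*5 + EQ*4 + ILF*10 + EIF*7
UFP = 6*4 + 6*5 + 1*4 + 9*10 + 7*7
UFP = 24 + 30 + 4 + 90 + 49
UFP = 197

197


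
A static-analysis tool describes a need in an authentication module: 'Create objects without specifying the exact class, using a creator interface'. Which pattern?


This matches the Factory Method pattern

Factory Method


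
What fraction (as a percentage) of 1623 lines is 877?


Coverage = covered / total * 100
Coverage = 877 / 1623 * 100
Coverage = 54.04%

54.04%


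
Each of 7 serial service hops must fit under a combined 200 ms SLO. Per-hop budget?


Formula: per_stage = total_budget / stages
per_stage = 200 / 7
per_stage = 28.57 ms

28.57 ms


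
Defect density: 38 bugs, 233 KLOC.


Defect density = defects / KLOC
Defect density = 38 / 233
Defect density = 0.163 defects/KLOC

0.163 defects/KLOC


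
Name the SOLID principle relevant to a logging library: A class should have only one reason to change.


This describes the Single Responsibility Principle (SRP)

Single Responsibility Principle (SRP)


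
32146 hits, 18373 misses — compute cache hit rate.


Formula: hit rate = hits / (hits + misses) * 100
hit rate = 32146 / (32146 + 18373) * 100
hit rate = 32146 / 50519 * 100
hit rate = 63.63%

63.63%


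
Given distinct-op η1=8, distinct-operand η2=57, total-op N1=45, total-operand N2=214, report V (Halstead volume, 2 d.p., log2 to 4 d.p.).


Formula: V = N * log2(η), where N = N1 + N2 and η = η1 + η2
η = 8 + 57 = 65
N = 45 + 214 = 259
log2(65) ≈ 6.0224
V = 259 * 6.0224 = 1559.80

1559.80


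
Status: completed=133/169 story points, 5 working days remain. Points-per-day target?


Formula: Required rate = Remaining points / Days left
Remaining = 169 - 133 = 36 points
Required rate = 36 / 5 = 7.2 points/day

7.2 points/day


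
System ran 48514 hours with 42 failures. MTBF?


Formula: MTBF = Total operating time / Number of failures
MTBF = 48514 / 42
MTBF = 1155.1 hours

1155.1 hours


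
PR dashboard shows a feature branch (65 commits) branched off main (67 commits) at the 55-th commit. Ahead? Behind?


Common ancestor: commit #55
feature commits after divergence: 65 - 55 = 10
main commits after divergence: 67 - 55 = 12
feature is 10 commits ahead of main
main is 12 commits ahead of feature

feature ahead: 10, main ahead: 12


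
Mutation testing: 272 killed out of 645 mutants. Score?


Mutation score = killed / total * 100
Mutation score = 272 / 645 * 100
Mutation score = 42.17%

42.17%


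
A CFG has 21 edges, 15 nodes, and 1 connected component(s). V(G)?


Formula: V(G) = E - N + 2P
V(G) = 21 - 15 + 2*1
V(G) = 6 + 2
V(G) = 8

8


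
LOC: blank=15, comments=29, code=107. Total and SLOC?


Total LOC = blank + comment + code
Total LOC = 15 + 29 + 107 = 151
SLOC (source only) = code = 107

Total LOC: 151, SLOC: 107


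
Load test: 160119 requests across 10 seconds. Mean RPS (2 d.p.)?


Formula: throughput = requests / seconds
throughput = 160119 / 10
throughput = 16011.9 requests/second

16011.9 requests/second


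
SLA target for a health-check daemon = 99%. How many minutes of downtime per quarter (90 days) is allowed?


Formula: allowed downtime = period * (100 - SLA) / 100
Period (quarter (90 days)) = 129600 minutes
Unavailability fraction = (100 - 99.0) / 100
Allowed downtime = 129600 * (100 - 99.0) / 100
Allowed downtime = 1296.0 minutes

1296.0 minutes


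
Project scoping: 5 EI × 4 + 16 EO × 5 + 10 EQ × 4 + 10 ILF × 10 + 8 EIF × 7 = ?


UFP = EI*4 + EO*5 + EQ*4 + ILF*10 + EIF*7
UFP = 5*4 + 16*5 + 10*4 + 10*10 + 8*7
UFP = 20 + 80 + 40 + 100 + 56
UFP = 296

296


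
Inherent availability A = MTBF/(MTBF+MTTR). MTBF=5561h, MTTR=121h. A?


Availability = MTBF / (MTBF + MTTR)
Availability = 5561 / (5561 + 121)
Availability = 5561 / 5682
Availability = 97.8705%

97.8705%


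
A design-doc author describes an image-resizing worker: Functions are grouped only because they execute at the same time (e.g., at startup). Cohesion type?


Reasoning: Related by timing only
Type: Temporal cohesion

Temporal cohesion


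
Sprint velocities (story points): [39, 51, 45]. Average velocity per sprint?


Formula: Avg velocity = Total points / Number of sprints
Points: [39, 51, 45]
Sum = 39 + 51 + 45 = 135
Avg velocity = 135 / 3 = 45.0 points/sprint

45.0 points/sprint


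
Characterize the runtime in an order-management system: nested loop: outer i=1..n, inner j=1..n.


Reasoning: n iterations times n iterations
Complexity: O(n^2)

O(n^2)


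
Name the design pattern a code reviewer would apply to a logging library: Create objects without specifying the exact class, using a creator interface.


This matches the Factory Method pattern

Factory Method


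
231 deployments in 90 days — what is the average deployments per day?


Formula: deployments per day = releases / days
= 231 / 90
= 2.567 deploys/day
(equivalently, 17.97 deploys/week)

2.567 deploys/day


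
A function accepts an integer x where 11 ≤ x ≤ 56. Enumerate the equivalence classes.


Valid range: [11, 56]
Class 1: x < 11 — invalid
Class 2: 11 ≤ x ≤ 56 — valid
Class 3: x > 56 — invalid
Total equivalence classes: 3

3 equivalence classes


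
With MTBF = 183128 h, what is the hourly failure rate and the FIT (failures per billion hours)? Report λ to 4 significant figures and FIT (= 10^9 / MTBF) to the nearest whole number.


Formula: λ = 1 / MTBF; FIT = λ × 1e9 = 1e9 / MTBF
λ = 1 / 183128 ≈ 5.461e-06 failures/hour
FIT = 1e9 / 183128 ≈ 5461 failures per 1e9 hours (nearest whole number)

λ = 5.461e-06 /h, FIT = 5461


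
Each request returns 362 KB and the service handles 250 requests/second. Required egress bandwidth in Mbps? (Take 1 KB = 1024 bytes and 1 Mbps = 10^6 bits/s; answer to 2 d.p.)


Formula: Mbps = payload_bytes * RPS * 8 / 1e6
Payload per request = 362 KB = 362 * 1024 = 370688 bytes
Total bytes/sec = 370688 * 250 = 92672000
Total bits/sec = 92672000 * 8 = 741376000
Mbps = 741376000 / 1e6 = 741.38

741.38 Mbps


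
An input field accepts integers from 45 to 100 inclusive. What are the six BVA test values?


Range: [45, 100]
Boundaries: just below min, min, min+1, max-1, max, just above max
Values: [44, 45, 46, 99, 100, 101]

[44, 45, 46, 99, 100, 101]


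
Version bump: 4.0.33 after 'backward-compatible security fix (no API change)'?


Current: 4.0.33
Change category: 'backward-compatible security fix (no API change)' → patch bump
SemVer rule: patch bump → increment PATCH (MAJOR and MINOR unchanged)
New: 4.0.34

4.0.34


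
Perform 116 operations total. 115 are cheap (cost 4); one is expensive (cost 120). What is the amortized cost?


Formula: Amortized cost = Total cost / Operations
Total cost = (115 * 4) + (1 * 120)
Total cost = 460 + 120 = 580
Amortized = 580 / 116 = 5.0

5.0


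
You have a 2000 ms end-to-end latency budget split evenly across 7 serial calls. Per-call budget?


Formula: per_stage = total_budget / stages
per_stage = 2000 / 7
per_stage = 285.71 ms

285.71 ms


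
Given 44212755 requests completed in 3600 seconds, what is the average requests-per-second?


Formula: throughput = requests / seconds
throughput = 44212755 / 3600
throughput = 12281.32 requests/second

12281.32 requests/second


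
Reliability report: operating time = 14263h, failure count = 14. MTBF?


Formula: MTBF = Total operating time / Number of failures
MTBF = 14263 / 14
MTBF = 1018.79 hours

1018.79 hours


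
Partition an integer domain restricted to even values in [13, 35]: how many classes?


Constraint: even integers in [13, 35]
Class 1: x < 13 — out-of-range invalid
Class 2: x in [13,35] but odd — wrong type invalid
Class 3: x in [13,35] and even — valid
Class 4: x > 35 — out-of-range invalid
Total equivalence classes: 4

4 equivalence classes


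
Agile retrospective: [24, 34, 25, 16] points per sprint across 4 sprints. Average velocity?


Formula: Avg velocity = Total points / Number of sprints
Points: [24, 34, 25, 16]
Sum = 24 + 34 + 25 + 16 = 99
Avg velocity = 99 / 4 = 24.75 points/sprint

24.75 points/sprint


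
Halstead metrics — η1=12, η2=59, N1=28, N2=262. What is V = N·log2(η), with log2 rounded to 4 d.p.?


Formula: V = N * log2(η), where N = N1 + N2 and η = η1 + η2
η = 12 + 59 = 71
N = 28 + 262 = 290
log2(71) ≈ 6.1497
V = 290 * 6.1497 = 1783.41

1783.41


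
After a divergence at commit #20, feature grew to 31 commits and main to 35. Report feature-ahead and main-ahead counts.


Common ancestor: commit #20
feature commits after divergence: 31 - 20 = 11
main commits after divergence: 35 - 20 = 15
feature is 11 commits ahead of main
main is 15 commits ahead of feature

feature ahead: 11, main ahead: 15


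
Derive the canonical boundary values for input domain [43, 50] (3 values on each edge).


Range: [43, 50]
Boundaries: just below min, min, min+1, max-1, max, just above max
Values: [42, 43, 44, 49, 50, 51]

[42, 43, 44, 49, 50, 51]


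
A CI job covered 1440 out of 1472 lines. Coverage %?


Coverage = covered / total * 100
Coverage = 1440 / 1472 * 100
Coverage = 97.83%

97.83%


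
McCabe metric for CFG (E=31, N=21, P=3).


Formula: V(G) = E - N + 2P
V(G) = 31 - 21 + 2*3
V(G) = 10 + 6
V(G) = 16

16


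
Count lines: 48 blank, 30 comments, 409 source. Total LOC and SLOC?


Total LOC = blank + comment + code
Total LOC = 48 + 30 + 409 = 487
SLOC (source only) = code = 409

Total LOC: 487, SLOC: 409


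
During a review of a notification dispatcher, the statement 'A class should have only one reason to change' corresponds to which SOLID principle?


This describes the Single Responsibility Principle (SRP)

Single Responsibility Principle (SRP)


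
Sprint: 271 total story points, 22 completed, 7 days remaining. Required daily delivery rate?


Formula: Required rate = Remaining points / Days left
Remaining = 271 - 22 = 249 points
Required rate = 249 / 7 = 35.57 points/day

35.57 points/day


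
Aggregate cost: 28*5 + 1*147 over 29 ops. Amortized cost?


Formula: Amortized cost = Total cost / Operations
Total cost = (28 * 5) + (1 * 147)
Total cost = 140 + 147 = 287
Amortized = 287 / 29 = 9.8966

9.8966


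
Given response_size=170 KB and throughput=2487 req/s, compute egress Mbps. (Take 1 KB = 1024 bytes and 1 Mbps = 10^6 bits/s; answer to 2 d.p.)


Formula: Mbps = payload_bytes * RPS * 8 / 1e6
Payload per request = 170 KB = 170 * 1024 = 174080 bytes
Total bytes/sec = 174080 * 2487 = 432936960
Total bits/sec = 432936960 * 8 = 3463495680
Mbps = 3463495680 / 1e6 = 3463.5

3463.5 Mbps


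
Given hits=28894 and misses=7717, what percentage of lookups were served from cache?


Formula: hit rate = hits / (hits + misses) * 100
hit rate = 28894 / (28894 + 7717) * 100
hit rate = 28894 / 36611 * 100
hit rate = 78.92%

78.92%


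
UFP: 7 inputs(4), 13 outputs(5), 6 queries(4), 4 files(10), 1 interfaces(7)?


UFP = EI*4 + EO*5 + EQ*4 + ILF*10 + EIF*7
UFP = 7*4 + 13*5 + 6*4 + 4*10 + 1*7
UFP = 28 + 65 + 24 + 40 + 7
UFP = 164

164


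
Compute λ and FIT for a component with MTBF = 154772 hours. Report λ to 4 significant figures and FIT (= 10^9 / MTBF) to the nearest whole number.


Formula: λ = 1 / MTBF; FIT = λ × 1e9 = 1e9 / MTBF
λ = 1 / 154772 ≈ 6.461e-06 failures/hour
FIT = 1e9 / 154772 ≈ 6461 failures per 1e9 hours (nearest whole number)

λ = 6.461e-06 /h, FIT = 6461


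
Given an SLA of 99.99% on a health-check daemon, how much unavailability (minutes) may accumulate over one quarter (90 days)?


Formula: allowed downtime = period * (100 - SLA) / 100
Period (quarter (90 days)) = 129600 minutes
Unavailability fraction = (100 - 99.99) / 100
Allowed downtime = 129600 * (100 - 99.99) / 100
Allowed downtime = 12.96 minutes

12.96 minutes


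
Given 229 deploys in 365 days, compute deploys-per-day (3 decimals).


Formula: deployments per day = releases / days
= 229 / 365
= 0.627 deploys/day
(equivalently, 4.39 deploys/week)

0.627 deploys/day


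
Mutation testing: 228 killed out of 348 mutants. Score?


Mutation score = killed / total * 100
Mutation score = 228 / 348 * 100
Mutation score = 65.52%

65.52%


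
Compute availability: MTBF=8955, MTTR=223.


Availability = MTBF / (MTBF + MTTR)
Availability = 8955 / (8955 + 223)
Availability = 8955 / 9178
Availability = 97.5703%

97.5703%


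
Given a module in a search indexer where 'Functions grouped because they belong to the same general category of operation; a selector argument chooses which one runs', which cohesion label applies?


Reasoning: Grouped by category of activity, not by data or sequence
Type: Logical cohesion

Logical cohesion


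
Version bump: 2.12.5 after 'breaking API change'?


Current: 2.12.5
Change category: 'breaking API change' → major bump
SemVer rule: major bump → increment MAJOR, reset MINOR and PATCH to 0
New: 3.0.0

3.0.0


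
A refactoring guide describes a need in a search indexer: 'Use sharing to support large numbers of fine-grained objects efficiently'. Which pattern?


This matches the Flyweight pattern

Flyweight


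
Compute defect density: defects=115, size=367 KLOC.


Defect density = defects / KLOC
Defect density = 115 / 367
Defect density = 0.313 defects/KLOC

0.313 defects/KLOC


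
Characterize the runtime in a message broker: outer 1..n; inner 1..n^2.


Reasoning: n times n^2
Complexity: O(n^3)

O(n^3)


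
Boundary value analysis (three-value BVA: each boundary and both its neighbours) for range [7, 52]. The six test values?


Range: [7, 52]
Boundaries: just below min, min, min+1, max-1, max, just above max
Values: [6, 7, 8, 51, 52, 53]

[6, 7, 8, 51, 52, 53]


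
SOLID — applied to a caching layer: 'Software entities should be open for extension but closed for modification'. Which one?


This describes the Open/Closed Principle (OCP)

Open/Closed Principle (OCP)


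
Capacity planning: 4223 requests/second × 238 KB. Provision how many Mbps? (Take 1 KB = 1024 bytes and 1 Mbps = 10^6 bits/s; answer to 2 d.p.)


Formula: Mbps = payload_bytes * RPS * 8 / 1e6
Payload per request = 238 KB = 238 * 1024 = 243712 bytes
Total bytes/sec = 243712 * 4223 = 1029195776
Total bits/sec = 1029195776 * 8 = 8233566208
Mbps = 8233566208 / 1e6 = 8233.57

8233.57 Mbps


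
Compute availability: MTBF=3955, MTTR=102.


Availability = MTBF / (MTBF + MTTR)
Availability = 3955 / (3955 + 102)
Availability = 3955 / 4057
Availability = 97.4858%

97.4858%


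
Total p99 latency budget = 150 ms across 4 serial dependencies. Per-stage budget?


Formula: per_stage = total_budget / stages
per_stage = 150 / 4
per_stage = 37.5 ms

37.5 ms


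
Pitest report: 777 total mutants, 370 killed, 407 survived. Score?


Mutation score = killed / total * 100
Mutation score = 370 / 777 * 100
Mutation score = 47.62%

47.62%


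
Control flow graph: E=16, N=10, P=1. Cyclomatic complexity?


Formula: V(G) = E - N + 2P
V(G) = 16 - 10 + 2*1
V(G) = 6 + 2
V(G) = 8

8


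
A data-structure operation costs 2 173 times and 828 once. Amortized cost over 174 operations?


Formula: Amortized cost = Total cost / Operations
Total cost = (173 * 2) + (1 * 828)
Total cost = 346 + 828 = 1174
Amortized = 1174 / 174 = 6.7471

6.7471


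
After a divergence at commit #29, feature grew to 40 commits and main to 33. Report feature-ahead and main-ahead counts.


Common ancestor: commit #29
feature commits after divergence: 40 - 29 = 11
main commits after divergence: 33 - 29 = 4
feature is 11 commits ahead of main
main is 4 commits ahead of feature

feature ahead: 11, main ahead: 4


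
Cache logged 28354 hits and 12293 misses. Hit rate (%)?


Formula: hit rate = hits / (hits + misses) * 100
hit rate = 28354 / (28354 + 12293) * 100
hit rate = 28354 / 40647 * 100
hit rate = 69.76%

69.76%


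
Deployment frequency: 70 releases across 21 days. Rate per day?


Formula: deployments per day = releases / days
= 70 / 21
= 3.333 deploys/day
(equivalently, 23.33 deploys/week)

3.333 deploys/day


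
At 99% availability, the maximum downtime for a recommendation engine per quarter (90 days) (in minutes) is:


Formula: allowed downtime = period * (100 - SLA) / 100
Period (quarter (90 days)) = 129600 minutes
Unavailability fraction = (100 - 99.0) / 100
Allowed downtime = 129600 * (100 - 99.0) / 100
Allowed downtime = 1296.0 minutes

1296.0 minutes


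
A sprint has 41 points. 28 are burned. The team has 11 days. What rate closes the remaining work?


Formula: Required rate = Remaining points / Days left
Remaining = 41 - 28 = 13 points
Required rate = 13 / 11 = 1.18 points/day

1.18 points/day


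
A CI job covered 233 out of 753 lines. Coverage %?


Coverage = covered / total * 100
Coverage = 233 / 753 * 100
Coverage = 30.94%

30.94%


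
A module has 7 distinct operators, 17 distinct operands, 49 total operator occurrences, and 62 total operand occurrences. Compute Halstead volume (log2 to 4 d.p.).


Formula: V = N * log2(η), where N = N1 + N2 and η = η1 + η2
η = 7 + 17 = 24
N = 49 + 62 = 111
log2(24) ≈ 4.5850
V = 111 * 4.5850 = 508.94

508.94


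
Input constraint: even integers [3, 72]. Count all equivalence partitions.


Constraint: even integers in [3, 72]
Class 1: x < 3 — out-of-range invalid
Class 2: x in [3,72] but odd — wrong type invalid
Class 3: x in [3,72] and even — valid
Class 4: x > 72 — out-of-range invalid
Total equivalence classes: 4

4 equivalence classes


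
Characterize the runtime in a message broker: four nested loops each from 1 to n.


Reasoning: four levels of nesting
Complexity: O(n^4)

O(n^4)


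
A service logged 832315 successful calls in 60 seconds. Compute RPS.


Formula: throughput = requests / seconds
throughput = 832315 / 60
throughput = 13871.92 requests/second

13871.92 requests/second


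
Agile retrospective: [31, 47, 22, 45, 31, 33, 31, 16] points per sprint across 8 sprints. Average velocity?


Formula: Avg velocity = Total points / Number of sprints
Points: [31, 47, 22, 45, 31, 33, 31, 16]
Sum = 31 + 47 + 22 + 45 + 31 + 33 + 31 + 16 = 256
Avg velocity = 256 / 8 = 32.0 points/sprint

32.0 points/sprint


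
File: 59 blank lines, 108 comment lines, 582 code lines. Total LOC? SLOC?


Total LOC = blank + comment + code
Total LOC = 59 + 108 + 582 = 749
SLOC (source only) = code = 582

Total LOC: 749, SLOC: 582


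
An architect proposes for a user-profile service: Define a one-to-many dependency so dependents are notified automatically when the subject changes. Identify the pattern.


This matches the Observer pattern

Observer


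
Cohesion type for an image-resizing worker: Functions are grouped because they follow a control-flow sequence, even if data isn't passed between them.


Reasoning: Grouped by order of execution within a routine, not by data flow
Type: Procedural cohesion

Procedural cohesion


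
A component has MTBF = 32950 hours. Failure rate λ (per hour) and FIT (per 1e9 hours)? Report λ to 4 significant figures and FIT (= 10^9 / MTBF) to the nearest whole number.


Formula: λ = 1 / MTBF; FIT = λ × 1e9 = 1e9 / MTBF
λ = 1 / 32950 ≈ 3.035e-05 failures/hour
FIT = 1e9 / 32950 ≈ 30349 failures per 1e9 hours (nearest whole number)

λ = 3.035e-05 /h, FIT = 30349


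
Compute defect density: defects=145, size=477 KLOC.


Defect density = defects / KLOC
Defect density = 145 / 477
Defect density = 0.304 defects/KLOC

0.304 defects/KLOC


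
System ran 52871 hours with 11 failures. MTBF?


Formula: MTBF = Total operating time / Number of failures
MTBF = 52871 / 11
MTBF = 4806.45 hours

4806.45 hours


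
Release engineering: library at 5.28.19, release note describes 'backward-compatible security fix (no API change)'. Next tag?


Current: 5.28.19
Change category: 'backward-compatible security fix (no API change)' → patch bump
SemVer rule: patch bump → increment PATCH (MAJOR and MINOR unchanged)
New: 5.28.20

5.28.20


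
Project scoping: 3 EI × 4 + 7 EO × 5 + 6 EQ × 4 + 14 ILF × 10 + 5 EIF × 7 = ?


UFP = EI*4 + EO*5 + EQ*4 + ILF*10 + EIF*7
UFP = 3*4 + 7*5 + 6*4 + 14*10 + 5*7
UFP = 12 + 35 + 24 + 140 + 35
UFP = 246

246


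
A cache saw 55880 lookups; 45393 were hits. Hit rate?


Formula: hit rate = hits / (hits + misses) * 100
hit rate = 45393 / (45393 + 10487) * 100
hit rate = 45393 / 55880 * 100
hit rate = 81.23%

81.23%


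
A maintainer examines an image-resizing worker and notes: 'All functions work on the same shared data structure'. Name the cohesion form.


Reasoning: Functions share data
Type: Communicational cohesion

Communicational cohesion


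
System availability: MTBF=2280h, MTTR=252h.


Availability = MTBF / (MTBF + MTTR)
Availability = 2280 / (2280 + 252)
Availability = 2280 / 2532
Availability = 90.0474%

90.0474%


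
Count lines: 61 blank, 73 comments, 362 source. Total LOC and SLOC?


Total LOC = blank + comment + code
Total LOC = 61 + 73 + 362 = 496
SLOC (source only) = code = 362

Total LOC: 496, SLOC: 362


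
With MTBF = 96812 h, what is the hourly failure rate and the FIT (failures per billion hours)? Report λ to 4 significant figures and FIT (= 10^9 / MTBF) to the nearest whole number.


Formula: λ = 1 / MTBF; FIT = λ × 1e9 = 1e9 / MTBF
λ = 1 / 96812 ≈ 1.033e-05 failures/hour
FIT = 1e9 / 96812 ≈ 10329 failures per 1e9 hours (nearest whole number)

λ = 1.033e-05 /h, FIT = 10329


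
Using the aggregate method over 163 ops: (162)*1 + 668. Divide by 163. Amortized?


Formula: Amortized cost = Total cost / Operations
Total cost = (162 * 1) + (1 * 668)
Total cost = 162 + 668 = 830
Amortized = 830 / 163 = 5.092

5.092


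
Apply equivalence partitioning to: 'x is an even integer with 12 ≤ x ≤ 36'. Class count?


Constraint: even integers in [12, 36]
Class 1: x < 12 — out-of-range invalid
Class 2: x in [12,36] but odd — wrong type invalid
Class 3: x in [12,36] and even — valid
Class 4: x > 36 — out-of-range invalid
Total equivalence classes: 4

4 equivalence classes


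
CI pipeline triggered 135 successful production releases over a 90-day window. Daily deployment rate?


Formula: deployments per day = releases / days
= 135 / 90
= 1.5 deploys/day
(equivalently, 10.5 deploys/week)

1.5 deploys/day


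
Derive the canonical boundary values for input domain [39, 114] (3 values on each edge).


Range: [39, 114]
Boundaries: just below min, min, min+1, max-1, max, just above max
Values: [38, 39, 40, 113, 114, 115]

[38, 39, 40, 113, 114, 115]


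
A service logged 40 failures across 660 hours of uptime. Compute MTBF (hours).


Formula: MTBF = Total operating time / Number of failures
MTBF = 660 / 40
MTBF = 16.5 hours

16.5 hours


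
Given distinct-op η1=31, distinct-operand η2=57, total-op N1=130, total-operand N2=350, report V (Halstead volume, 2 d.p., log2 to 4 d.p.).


Formula: V = N * log2(η), where N = N1 + N2 and η = η1 + η2
η = 31 + 57 = 88
N = 130 + 350 = 480
log2(88) ≈ 6.4594
V = 480 * 6.4594 = 3100.51

3100.51


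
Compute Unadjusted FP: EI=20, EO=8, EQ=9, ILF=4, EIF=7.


UFP = EI*4 + EO*5 + EQ*4 + ILF*10 + EIF*7
UFP = 20*4 + 8*5 + 9*4 + 4*10 + 7*7
UFP = 80 + 40 + 36 + 40 + 49
UFP = 245

245


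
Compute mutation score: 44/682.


Mutation score = killed / total * 100
Mutation score = 44 / 682 * 100
Mutation score = 6.45%

6.45%


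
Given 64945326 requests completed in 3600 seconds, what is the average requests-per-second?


Formula: throughput = requests / seconds
throughput = 64945326 / 3600
throughput = 18040.37 requests/second

18040.37 requests/second


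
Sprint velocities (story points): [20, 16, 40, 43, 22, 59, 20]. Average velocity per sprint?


Formula: Avg velocity = Total points / Number of sprints
Points: [20, 16, 40, 43, 22, 59, 20]
Sum = 20 + 16 + 40 + 43 + 22 + 59 + 20 = 220
Avg velocity = 220 / 7 = 31.43 points/sprint

31.43 points/sprint


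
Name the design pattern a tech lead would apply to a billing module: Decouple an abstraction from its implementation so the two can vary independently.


This matches the Bridge pattern

Bridge


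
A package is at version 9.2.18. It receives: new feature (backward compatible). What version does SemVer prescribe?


Current: 9.2.18
Change category: 'new feature (backward compatible)' → minor bump
SemVer rule: minor bump → increment MINOR, reset PATCH to 0 (MAJOR unchanged)
New: 9.3.0

9.3.0


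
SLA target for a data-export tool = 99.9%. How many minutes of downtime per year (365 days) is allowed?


Formula: allowed downtime = period * (100 - SLA) / 100
Period (year (365 days)) = 525600 minutes
Unavailability fraction = (100 - 99.9) / 100
Allowed downtime = 525600 * (100 - 99.9) / 100
Allowed downtime = 525.6 minutes

525.6 minutes


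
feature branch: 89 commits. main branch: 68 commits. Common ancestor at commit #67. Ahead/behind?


Common ancestor: commit #67
feature commits after divergence: 89 - 67 = 22
main commits after divergence: 68 - 67 = 1
feature is 22 commits ahead of main
main is 1 commits ahead of feature

feature ahead: 22, main ahead: 1


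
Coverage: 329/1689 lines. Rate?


Coverage = covered / total * 100
Coverage = 329 / 1689 * 100
Coverage = 19.48%

19.48%


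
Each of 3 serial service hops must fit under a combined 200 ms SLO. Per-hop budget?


Formula: per_stage = total_budget / stages
per_stage = 200 / 3
per_stage = 66.67 ms

66.67 ms


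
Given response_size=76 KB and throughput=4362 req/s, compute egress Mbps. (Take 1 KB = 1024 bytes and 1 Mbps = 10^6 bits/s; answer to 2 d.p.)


Formula: Mbps = payload_bytes * RPS * 8 / 1e6
Payload per request = 76 KB = 76 * 1024 = 77824 bytes
Total bytes/sec = 77824 * 4362 = 339468288
Total bits/sec = 339468288 * 8 = 2715746304
Mbps = 2715746304 / 1e6 = 2715.75

2715.75 Mbps


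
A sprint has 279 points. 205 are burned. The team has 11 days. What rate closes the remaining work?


Formula: Required rate = Remaining points / Days left
Remaining = 279 - 205 = 74 points
Required rate = 74 / 11 = 6.73 points/day

6.73 points/day


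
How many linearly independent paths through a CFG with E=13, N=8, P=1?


Formula: V(G) = E - N + 2P
V(G) = 13 - 8 + 2*1
V(G) = 5 + 2
V(G) = 7

7


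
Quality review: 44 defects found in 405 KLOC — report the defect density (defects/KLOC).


Defect density = defects / KLOC
Defect density = 44 / 405
Defect density = 0.109 defects/KLOC

0.109 defects/KLOC


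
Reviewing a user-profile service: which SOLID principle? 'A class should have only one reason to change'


This describes the Single Responsibility Principle (SRP)

Single Responsibility Principle (SRP)


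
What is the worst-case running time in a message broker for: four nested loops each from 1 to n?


Reasoning: four levels of nesting
Complexity: O(n^4)

O(n^4)


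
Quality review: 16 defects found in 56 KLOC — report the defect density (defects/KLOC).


Defect density = defects / KLOC
Defect density = 16 / 56
Defect density = 0.286 defects/KLOC

0.286 defects/KLOC


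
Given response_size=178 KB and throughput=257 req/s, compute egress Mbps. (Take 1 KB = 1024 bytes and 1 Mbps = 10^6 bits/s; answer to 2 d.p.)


Formula: Mbps = payload_bytes * RPS * 8 / 1e6
Payload per request = 178 KB = 178 * 1024 = 182272 bytes
Total bytes/sec = 182272 * 257 = 46843904
Total bits/sec = 46843904 * 8 = 374751232
Mbps = 374751232 / 1e6 = 374.75

374.75 Mbps


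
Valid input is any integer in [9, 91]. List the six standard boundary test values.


Range: [9, 91]
Boundaries: just below min, min, min+1, max-1, max, just above max
Values: [8, 9, 10, 90, 91, 92]

[8, 9, 10, 90, 91, 92]


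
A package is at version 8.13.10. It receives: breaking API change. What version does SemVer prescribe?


Current: 8.13.10
Change category: 'breaking API change' → major bump
SemVer rule: major bump → increment MAJOR, reset MINOR and PATCH to 0
New: 9.0.0

9.0.0


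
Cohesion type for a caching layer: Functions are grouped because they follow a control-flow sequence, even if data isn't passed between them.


Reasoning: Grouped by order of execution within a routine, not by data flow
Type: Procedural cohesion

Procedural cohesion


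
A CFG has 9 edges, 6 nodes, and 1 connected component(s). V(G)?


Formula: V(G) = E - N + 2P
V(G) = 9 - 6 + 2*1
V(G) = 3 + 2
V(G) = 5

5


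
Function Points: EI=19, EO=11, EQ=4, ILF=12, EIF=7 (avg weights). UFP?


UFP = EI*4 + EO*5 + EQ*4 + ILF*10 + EIF*7
UFP = 19*4 + 11*5 + 4*4 + 12*10 + 7*7
UFP = 76 + 55 + 16 + 120 + 49
UFP = 316

316


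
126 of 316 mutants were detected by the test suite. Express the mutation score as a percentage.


Mutation score = killed / total * 100
Mutation score = 126 / 316 * 100
Mutation score = 39.87%

39.87%


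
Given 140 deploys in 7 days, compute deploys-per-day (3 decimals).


Formula: deployments per day = releases / days
= 140 / 7
= 20.0 deploys/day
(equivalently, 140.0 deploys/week)

20.0 deploys/day


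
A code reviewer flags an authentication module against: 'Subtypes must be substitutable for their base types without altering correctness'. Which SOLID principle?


This describes the Liskov Substitution Principle (LSP)

Liskov Substitution Principle (LSP)


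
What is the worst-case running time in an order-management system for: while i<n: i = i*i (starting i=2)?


Reasoning: squaring drives double-exponential growth; iterations ~ log log n
Complexity: O(log log n)

O(log log n)


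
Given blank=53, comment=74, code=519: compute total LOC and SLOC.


Total LOC = blank + comment + code
Total LOC = 53 + 74 + 519 = 646
SLOC (source only) = code = 519

Total LOC: 646, SLOC: 519


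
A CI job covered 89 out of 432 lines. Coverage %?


Coverage = covered / total * 100
Coverage = 89 / 432 * 100
Coverage = 20.6%

20.6%


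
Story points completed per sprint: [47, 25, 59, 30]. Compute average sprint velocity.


Formula: Avg velocity = Total points / Number of sprints
Points: [47, 25, 59, 30]
Sum = 47 + 25 + 59 + 30 = 161
Avg velocity = 161 / 4 = 40.25 points/sprint

40.25 points/sprint


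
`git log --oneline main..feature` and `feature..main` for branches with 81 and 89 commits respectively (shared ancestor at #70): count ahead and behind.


Common ancestor: commit #70
feature commits after divergence: 81 - 70 = 11
main commits after divergence: 89 - 70 = 19
feature is 11 commits ahead of main
main is 19 commits ahead of feature

feature ahead: 11, main ahead: 19


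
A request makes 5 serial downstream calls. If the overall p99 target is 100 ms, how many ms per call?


Formula: per_stage = total_budget / stages
per_stage = 100 / 5
per_stage = 20.0 ms

20.0 ms


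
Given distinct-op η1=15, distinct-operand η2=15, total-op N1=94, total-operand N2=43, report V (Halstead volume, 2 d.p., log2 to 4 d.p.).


Formula: V = N * log2(η), where N = N1 + N2 and η = η1 + η2
η = 15 + 15 = 30
N = 94 + 43 = 137
log2(30) ≈ 4.9069
V = 137 * 4.9069 = 672.25

672.25
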